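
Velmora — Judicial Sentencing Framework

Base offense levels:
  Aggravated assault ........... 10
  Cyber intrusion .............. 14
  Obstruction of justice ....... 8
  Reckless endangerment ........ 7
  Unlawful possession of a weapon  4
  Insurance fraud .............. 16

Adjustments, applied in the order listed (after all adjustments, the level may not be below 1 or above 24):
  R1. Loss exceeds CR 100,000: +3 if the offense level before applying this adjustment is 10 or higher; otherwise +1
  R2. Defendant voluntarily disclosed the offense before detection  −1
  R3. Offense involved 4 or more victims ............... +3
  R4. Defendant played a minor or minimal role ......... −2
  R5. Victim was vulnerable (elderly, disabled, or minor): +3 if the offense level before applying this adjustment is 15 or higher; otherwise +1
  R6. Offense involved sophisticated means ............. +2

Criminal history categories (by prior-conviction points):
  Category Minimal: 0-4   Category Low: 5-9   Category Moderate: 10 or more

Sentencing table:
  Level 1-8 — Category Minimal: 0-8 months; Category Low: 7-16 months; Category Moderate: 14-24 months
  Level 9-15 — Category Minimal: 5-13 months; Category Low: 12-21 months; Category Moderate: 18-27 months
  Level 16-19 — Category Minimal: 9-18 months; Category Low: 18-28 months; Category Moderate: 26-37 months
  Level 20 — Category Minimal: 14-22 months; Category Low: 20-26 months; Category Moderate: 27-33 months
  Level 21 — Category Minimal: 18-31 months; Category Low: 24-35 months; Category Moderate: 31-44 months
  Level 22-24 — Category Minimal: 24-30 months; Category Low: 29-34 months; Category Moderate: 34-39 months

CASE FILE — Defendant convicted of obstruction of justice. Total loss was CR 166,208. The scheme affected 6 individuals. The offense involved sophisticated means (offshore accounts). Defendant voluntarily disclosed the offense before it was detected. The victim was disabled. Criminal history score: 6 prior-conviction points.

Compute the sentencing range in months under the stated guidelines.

12-21 months

Base offense level for obstruction of justice: 8.
R1 applies (level before this adjustment is 8 < 10, so +1): 8 + 1 = 9.
R2 applies: 9 − 1 = 8.
R3 applies: 8 + 3 = 11.
R5 applies (level before this adjustment is 11 < 15, so +1): 11 + 1 = 12.
R6 applies: 12 + 2 = 14.
Final offense level: 14.
Criminal history: 6 prior points → Category Low (5-9).
Level 14 falls in the 9-15 band.
Grid: Level 9-15 × Category Low = 12-21 months.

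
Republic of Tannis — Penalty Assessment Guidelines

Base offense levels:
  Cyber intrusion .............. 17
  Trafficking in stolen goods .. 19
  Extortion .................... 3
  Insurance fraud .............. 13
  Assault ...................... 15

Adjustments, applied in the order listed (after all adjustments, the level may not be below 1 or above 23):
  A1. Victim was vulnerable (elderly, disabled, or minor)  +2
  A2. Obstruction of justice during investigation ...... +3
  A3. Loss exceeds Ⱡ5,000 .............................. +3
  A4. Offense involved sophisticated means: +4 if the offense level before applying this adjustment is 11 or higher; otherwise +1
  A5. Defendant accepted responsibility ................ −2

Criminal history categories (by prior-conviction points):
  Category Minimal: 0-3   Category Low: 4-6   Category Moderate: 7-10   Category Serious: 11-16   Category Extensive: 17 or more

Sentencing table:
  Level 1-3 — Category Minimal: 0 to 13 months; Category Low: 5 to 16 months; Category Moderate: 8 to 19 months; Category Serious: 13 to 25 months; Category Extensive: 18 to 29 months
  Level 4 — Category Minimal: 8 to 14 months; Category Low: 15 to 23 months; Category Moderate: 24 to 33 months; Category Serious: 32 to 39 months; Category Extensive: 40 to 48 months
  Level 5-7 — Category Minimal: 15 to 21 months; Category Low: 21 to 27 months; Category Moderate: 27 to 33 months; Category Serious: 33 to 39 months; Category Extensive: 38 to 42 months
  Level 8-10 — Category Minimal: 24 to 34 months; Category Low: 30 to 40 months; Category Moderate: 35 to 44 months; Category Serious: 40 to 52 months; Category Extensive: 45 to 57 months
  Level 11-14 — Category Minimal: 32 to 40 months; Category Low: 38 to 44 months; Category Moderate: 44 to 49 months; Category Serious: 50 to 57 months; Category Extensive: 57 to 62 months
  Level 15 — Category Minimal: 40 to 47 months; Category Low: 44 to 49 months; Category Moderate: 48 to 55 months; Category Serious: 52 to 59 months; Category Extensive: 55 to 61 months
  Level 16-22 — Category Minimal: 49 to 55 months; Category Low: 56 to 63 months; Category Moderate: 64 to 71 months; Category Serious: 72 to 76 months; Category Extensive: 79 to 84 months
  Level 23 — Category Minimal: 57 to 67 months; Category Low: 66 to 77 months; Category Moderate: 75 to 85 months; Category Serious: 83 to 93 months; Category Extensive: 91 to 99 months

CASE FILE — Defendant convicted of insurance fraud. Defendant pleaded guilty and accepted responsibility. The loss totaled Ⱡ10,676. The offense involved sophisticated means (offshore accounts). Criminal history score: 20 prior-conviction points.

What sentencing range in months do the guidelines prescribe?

Base offense level for insurance fraud: 13.
A1 does not apply.
A3 applies: 13 + 3 = 16.
A4 applies (level before this adjustment is 16 ≥ 11, so +4): 16 + 4 = 20.
A5 applies: 20 − 2 = 18.
Final offense level: 18.
Criminal history: 20 prior points → Category Extensive (17+).
Level 18 falls in the 16-22 band.
Grid: Level 16-22 × Category Extensive = 79-84 months.

79-84 months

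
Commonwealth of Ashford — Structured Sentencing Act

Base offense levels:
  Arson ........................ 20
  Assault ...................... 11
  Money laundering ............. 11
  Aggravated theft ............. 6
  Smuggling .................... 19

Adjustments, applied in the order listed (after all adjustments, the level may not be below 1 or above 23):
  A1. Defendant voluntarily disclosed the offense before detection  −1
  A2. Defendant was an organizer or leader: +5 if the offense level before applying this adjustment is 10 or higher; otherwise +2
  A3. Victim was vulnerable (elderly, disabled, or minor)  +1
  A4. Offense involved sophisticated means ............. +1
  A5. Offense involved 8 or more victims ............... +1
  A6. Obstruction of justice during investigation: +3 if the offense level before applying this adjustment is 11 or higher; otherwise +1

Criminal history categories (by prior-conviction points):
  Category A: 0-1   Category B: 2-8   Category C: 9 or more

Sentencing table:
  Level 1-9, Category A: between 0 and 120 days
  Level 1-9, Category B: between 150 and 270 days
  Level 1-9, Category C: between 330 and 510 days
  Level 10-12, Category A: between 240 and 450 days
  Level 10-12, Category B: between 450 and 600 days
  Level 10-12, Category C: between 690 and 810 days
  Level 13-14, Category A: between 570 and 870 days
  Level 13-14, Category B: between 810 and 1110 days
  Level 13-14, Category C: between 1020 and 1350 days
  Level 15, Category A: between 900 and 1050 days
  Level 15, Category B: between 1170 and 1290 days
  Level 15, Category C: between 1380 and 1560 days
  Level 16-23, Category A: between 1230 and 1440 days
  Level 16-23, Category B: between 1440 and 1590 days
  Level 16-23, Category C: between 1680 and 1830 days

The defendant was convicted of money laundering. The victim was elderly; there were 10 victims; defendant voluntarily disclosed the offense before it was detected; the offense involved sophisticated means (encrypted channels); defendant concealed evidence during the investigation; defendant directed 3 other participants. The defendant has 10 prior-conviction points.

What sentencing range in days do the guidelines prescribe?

Base offense level for money laundering: 11.
A1 applies: 11 − 1 = 10.
A2 applies (level before this adjustment is 10 ≥ 10, so +5): 10 + 5 = 15.
A3 applies: 15 + 1 = 16.
A4 applies: 16 + 1 = 17.
A5 applies: 17 + 1 = 18.
A6 applies (level before this adjustment is 18 ≥ 11, so +3): 18 + 3 = 21.
Final offense level: 21.
Criminal history: 10 prior points → Category C (9+).
Level 21 falls in the 16-23 band.
Grid: Level 16-23 × Category C = 1680-1830 days.

1680-1830 days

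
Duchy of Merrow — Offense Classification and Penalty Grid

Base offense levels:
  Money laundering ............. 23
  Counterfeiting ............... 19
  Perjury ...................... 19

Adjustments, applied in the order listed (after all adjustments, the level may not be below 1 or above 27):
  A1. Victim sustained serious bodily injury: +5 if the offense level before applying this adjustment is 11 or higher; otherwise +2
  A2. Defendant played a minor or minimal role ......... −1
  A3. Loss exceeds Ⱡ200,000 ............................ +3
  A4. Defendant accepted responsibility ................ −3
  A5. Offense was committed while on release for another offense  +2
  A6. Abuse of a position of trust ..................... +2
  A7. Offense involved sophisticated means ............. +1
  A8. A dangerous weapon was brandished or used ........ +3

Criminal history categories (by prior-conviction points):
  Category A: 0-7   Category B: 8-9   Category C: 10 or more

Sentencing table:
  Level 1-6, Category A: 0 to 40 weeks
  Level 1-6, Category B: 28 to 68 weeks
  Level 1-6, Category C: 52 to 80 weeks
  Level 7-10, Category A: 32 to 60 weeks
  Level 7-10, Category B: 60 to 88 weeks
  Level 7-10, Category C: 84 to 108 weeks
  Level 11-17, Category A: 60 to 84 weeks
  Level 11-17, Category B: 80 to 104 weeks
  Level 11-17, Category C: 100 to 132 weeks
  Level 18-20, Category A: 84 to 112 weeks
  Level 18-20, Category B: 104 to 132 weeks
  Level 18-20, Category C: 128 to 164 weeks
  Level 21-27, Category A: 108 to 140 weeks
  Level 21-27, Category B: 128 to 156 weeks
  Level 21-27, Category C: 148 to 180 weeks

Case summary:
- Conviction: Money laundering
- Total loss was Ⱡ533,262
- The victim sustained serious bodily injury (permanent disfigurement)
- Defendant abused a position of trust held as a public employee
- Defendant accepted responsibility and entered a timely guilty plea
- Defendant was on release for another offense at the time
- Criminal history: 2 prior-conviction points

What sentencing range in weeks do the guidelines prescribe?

108-140 weeks

Base offense level for money laundering: 23.
A1 applies (level before this adjustment is 23 ≥ 11, so +5): 23 + 5 = 28.
A3 applies: 28 + 3 = 31.
A4 applies: 31 − 3 = 28.
A5 applies: 28 + 2 = 30.
A6 applies: 30 + 2 = 32.
A7 does not apply.
Level 32 exceeds the maximum of 27; capped at 27.
Final offense level: 27.
Criminal history: 2 prior points → Category A (0-7).
Level 27 falls in the 21-27 band.
Grid: Level 21-27 × Category A = 108-140 weeks.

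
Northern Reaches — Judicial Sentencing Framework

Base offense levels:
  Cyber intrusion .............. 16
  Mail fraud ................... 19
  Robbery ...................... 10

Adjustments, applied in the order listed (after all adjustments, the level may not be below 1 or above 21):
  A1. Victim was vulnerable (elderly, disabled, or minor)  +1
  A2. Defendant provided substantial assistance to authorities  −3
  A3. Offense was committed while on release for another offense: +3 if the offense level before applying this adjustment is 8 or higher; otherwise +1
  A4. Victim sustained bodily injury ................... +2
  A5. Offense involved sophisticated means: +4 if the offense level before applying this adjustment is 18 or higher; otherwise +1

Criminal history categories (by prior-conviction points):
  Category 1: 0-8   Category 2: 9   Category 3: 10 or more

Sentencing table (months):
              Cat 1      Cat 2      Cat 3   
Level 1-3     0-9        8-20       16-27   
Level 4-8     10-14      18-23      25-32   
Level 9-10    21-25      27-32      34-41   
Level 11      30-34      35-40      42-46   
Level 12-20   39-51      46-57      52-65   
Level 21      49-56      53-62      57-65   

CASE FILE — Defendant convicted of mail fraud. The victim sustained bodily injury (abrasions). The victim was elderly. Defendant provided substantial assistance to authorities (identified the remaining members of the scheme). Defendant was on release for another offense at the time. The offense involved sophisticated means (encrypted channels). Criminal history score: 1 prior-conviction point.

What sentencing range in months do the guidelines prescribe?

Base offense level for mail fraud: 19.
A1 applies: 19 + 1 = 20.
A2 applies: 20 − 3 = 17.
A3 applies (level before this adjustment is 17 ≥ 8, so +3): 17 + 3 = 20.
A4 applies: 20 + 2 = 22.
A5 applies (level before this adjustment is 22 ≥ 18, so +4): 22 + 4 = 26.
Level 26 exceeds the maximum of 21; capped at 21.
Final offense level: 21.
Criminal history: 1 prior point → Category 1 (0-8).
Level 21 falls in the 21 band.
Grid: Level 21 × Category 1 = 49-56 months.

49-56 months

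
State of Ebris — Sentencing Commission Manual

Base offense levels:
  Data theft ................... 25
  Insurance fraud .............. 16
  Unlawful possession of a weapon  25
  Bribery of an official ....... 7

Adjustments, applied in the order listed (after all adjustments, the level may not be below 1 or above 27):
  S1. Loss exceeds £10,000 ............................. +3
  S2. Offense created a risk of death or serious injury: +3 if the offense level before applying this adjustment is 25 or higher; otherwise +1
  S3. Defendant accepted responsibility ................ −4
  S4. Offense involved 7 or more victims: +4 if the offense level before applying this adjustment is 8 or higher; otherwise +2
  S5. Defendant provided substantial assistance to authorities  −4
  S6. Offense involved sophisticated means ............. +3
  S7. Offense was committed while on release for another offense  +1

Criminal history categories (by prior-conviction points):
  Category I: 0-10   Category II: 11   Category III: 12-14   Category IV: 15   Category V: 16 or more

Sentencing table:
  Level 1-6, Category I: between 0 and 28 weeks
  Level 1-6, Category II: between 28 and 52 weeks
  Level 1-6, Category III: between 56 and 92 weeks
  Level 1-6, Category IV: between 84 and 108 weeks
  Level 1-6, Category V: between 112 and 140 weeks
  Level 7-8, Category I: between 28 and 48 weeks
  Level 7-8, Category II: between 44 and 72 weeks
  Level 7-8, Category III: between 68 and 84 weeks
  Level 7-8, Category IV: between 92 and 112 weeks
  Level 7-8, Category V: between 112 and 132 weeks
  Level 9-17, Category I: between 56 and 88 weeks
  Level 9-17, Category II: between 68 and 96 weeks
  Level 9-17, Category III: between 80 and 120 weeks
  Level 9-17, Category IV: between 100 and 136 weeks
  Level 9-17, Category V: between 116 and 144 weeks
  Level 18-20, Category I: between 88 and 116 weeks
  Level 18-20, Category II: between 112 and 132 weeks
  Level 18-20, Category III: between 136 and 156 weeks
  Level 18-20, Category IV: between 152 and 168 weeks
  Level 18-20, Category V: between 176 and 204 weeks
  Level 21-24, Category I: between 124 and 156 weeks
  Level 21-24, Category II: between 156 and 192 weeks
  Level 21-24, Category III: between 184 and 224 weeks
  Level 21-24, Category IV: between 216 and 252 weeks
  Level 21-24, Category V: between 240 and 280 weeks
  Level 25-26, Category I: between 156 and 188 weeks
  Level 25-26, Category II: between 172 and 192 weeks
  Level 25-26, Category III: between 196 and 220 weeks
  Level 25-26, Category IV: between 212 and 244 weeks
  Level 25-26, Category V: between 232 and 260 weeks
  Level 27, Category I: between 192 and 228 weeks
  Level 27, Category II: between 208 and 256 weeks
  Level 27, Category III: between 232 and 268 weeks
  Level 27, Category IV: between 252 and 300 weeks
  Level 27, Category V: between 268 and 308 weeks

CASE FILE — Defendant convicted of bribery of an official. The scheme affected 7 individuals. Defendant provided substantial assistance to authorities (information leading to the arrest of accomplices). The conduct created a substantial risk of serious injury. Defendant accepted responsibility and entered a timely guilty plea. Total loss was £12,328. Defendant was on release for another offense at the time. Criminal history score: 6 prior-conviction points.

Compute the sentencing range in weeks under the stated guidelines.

0-28 weeks

Base offense level for bribery of an official: 7.
S1 applies: 7 + 3 = 10.
S2 applies (level before this adjustment is 10 < 25, so +1): 10 + 1 = 11.
S3 applies: 11 − 4 = 7.
S4 applies (level before this adjustment is 7 < 8, so +2): 7 + 2 = 9.
S5 applies: 9 − 4 = 5.
S7 applies: 5 + 1 = 6.
Final offense level: 6.
Criminal history: 6 prior points → Category I (0-10).
Level 6 falls in the 1-6 band.
Grid: Level 1-6 × Category I = 0-28 weeks.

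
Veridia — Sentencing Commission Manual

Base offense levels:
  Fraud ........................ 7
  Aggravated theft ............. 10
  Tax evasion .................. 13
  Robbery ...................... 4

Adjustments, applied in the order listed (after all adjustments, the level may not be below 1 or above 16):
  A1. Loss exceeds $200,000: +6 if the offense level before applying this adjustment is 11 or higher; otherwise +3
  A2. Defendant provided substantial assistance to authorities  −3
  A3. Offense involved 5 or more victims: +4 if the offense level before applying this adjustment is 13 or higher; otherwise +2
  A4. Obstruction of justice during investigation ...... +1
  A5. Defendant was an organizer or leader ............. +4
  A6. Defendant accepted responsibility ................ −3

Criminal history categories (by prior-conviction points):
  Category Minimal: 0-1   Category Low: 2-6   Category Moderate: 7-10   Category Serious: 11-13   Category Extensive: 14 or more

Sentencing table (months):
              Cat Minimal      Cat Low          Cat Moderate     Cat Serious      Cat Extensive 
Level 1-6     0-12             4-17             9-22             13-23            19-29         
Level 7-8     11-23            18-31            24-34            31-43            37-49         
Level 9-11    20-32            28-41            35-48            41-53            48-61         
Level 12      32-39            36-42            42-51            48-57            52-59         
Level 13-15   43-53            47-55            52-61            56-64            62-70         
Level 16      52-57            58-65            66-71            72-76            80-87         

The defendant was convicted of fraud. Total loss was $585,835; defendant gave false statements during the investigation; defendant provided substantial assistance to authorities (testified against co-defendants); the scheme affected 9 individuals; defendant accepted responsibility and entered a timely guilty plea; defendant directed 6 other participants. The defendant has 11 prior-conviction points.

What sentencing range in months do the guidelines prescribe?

41-53 months

Base offense level for fraud: 7.
A1 applies (level before this adjustment is 7 < 11, so +3): 7 + 3 = 10.
A2 applies: 10 − 3 = 7.
A3 applies (level before this adjustment is 7 < 13, so +2): 7 + 2 = 9.
A4 applies: 9 + 1 = 10.
A5 applies: 10 + 4 = 14.
A6 applies: 14 − 3 = 11.
Final offense level: 11.
Criminal history: 11 prior points → Category Serious (11-13).
Level 11 falls in the 9-11 band.
Grid: Level 9-11 × Category Serious = 41-53 months.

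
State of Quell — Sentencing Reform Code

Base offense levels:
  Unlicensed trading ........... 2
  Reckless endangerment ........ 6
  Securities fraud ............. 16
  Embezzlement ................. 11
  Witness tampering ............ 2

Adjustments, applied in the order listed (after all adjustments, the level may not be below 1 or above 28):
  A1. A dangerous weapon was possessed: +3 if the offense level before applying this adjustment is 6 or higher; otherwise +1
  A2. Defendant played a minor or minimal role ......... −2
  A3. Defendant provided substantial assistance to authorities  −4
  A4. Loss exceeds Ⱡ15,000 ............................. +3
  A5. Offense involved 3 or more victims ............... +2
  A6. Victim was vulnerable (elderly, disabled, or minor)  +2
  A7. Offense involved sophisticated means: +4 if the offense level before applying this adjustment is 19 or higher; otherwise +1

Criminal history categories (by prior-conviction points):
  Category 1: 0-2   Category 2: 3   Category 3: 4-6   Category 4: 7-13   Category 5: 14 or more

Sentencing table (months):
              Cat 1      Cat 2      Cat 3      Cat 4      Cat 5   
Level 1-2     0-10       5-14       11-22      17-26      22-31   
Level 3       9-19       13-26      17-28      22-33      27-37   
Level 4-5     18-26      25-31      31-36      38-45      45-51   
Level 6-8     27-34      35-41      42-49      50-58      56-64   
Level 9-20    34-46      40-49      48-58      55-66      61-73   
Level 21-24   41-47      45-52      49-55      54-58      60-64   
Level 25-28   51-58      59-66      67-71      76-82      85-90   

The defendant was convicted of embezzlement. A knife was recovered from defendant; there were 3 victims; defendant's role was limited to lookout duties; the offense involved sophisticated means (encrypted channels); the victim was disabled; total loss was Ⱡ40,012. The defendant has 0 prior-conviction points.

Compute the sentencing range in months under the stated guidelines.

41-47 months

Base offense level for embezzlement: 11.
A1 applies (level before this adjustment is 11 ≥ 6, so +3): 11 + 3 = 14.
A2 applies: 14 − 2 = 12.
A3 does not apply.
A4 applies: 12 + 3 = 15.
A5 applies: 15 + 2 = 17.
A6 applies: 17 + 2 = 19.
A7 applies (level before this adjustment is 19 ≥ 19, so +4): 19 + 4 = 23.
Final offense level: 23.
Criminal history: 0 prior points → Category 1 (0-2).
Level 23 falls in the 21-24 band.
Grid: Level 21-24 × Category 1 = 41-47 months.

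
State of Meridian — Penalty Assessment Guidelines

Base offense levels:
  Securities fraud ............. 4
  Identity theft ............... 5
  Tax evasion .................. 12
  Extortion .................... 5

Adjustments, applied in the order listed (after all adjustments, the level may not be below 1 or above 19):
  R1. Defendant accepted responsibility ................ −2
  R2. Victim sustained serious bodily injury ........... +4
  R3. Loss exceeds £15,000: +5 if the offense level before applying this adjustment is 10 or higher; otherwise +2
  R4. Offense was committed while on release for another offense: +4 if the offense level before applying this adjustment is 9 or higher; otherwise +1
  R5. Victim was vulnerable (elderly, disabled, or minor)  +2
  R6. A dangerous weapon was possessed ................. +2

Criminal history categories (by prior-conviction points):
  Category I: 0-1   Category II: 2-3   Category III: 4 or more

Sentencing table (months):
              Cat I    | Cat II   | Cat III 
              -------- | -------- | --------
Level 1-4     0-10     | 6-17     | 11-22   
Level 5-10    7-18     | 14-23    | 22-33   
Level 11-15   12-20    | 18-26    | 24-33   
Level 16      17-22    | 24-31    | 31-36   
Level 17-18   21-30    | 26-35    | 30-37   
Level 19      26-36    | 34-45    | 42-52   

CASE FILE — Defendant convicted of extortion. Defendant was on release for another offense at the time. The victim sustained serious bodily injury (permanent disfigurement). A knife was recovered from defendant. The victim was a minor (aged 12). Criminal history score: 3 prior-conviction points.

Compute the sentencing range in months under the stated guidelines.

Base offense level for extortion: 5.
R2 applies: 5 + 4 = 9.
R3 does not apply.
R4 applies (level before this adjustment is 9 ≥ 9, so +4): 9 + 4 = 13.
R5 applies: 13 + 2 = 15.
R6 applies: 15 + 2 = 17.
Final offense level: 17.
Criminal history: 3 prior points → Category II (2-3).
Level 17 falls in the 17-18 band.
Grid: Level 17-18 × Category II = 26-35 months.

26-35 months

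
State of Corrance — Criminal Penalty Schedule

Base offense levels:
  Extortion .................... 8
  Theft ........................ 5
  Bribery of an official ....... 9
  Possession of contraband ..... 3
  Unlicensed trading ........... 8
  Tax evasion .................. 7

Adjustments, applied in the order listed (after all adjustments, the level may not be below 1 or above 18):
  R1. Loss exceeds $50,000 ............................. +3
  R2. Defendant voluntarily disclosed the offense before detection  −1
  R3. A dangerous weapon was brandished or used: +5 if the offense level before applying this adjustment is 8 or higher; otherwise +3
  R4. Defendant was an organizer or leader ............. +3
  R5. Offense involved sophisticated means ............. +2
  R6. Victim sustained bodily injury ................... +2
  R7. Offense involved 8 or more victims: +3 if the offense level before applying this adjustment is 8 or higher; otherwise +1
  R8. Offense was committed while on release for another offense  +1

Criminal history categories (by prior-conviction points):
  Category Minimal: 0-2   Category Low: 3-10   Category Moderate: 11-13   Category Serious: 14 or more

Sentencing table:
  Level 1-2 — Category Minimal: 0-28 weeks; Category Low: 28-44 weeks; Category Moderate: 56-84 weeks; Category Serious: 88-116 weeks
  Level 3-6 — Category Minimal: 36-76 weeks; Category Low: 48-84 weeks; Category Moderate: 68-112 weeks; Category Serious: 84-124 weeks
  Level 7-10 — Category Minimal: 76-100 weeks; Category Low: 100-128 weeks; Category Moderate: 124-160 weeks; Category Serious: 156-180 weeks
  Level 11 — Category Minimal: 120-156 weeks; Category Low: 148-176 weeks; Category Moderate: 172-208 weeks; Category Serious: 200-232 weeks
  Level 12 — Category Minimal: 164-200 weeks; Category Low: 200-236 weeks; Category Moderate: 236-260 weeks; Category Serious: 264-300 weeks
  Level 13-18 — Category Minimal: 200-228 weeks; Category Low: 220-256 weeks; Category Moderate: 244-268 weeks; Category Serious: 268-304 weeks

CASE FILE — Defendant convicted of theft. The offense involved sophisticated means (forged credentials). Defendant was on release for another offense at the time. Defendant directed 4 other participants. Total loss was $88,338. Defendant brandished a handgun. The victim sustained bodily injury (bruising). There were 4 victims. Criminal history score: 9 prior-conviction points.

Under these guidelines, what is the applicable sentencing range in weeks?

220-256 weeks

Base offense level for theft: 5.
R1 applies: 5 + 3 = 8.
R2 does not apply.
R3 applies (level before this adjustment is 8 ≥ 8, so +5): 8 + 5 = 13.
R4 applies: 13 + 3 = 16.
R5 applies: 16 + 2 = 18.
R6 applies: 18 + 2 = 20.
R8 applies: 20 + 1 = 21.
Level 21 exceeds the maximum of 18; capped at 18.
Final offense level: 18.
Criminal history: 9 prior points → Category Low (3-10).
Level 18 falls in the 13-18 band.
Grid: Level 13-18 × Category Low = 220-256 weeks.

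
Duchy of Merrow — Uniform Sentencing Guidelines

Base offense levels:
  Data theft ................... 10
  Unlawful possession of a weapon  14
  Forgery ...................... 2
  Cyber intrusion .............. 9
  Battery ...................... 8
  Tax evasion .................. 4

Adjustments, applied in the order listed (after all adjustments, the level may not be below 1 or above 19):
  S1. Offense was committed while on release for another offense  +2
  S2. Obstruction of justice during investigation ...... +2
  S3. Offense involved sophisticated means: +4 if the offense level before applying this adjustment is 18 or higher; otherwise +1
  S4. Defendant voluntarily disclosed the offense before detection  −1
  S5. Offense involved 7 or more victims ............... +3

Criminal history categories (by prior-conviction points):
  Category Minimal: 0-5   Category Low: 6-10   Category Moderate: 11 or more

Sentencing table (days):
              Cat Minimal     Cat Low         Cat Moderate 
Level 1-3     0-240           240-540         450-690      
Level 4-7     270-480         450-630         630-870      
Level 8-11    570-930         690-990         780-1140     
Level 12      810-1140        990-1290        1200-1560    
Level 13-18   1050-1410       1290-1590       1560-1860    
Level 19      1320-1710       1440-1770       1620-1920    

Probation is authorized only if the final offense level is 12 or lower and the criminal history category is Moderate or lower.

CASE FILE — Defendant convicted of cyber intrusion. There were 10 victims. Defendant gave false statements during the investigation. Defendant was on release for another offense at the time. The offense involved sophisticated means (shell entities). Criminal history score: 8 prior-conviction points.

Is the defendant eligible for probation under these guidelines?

No

Base offense level for cyber intrusion: 9.
S1 applies: 9 + 2 = 11.
S2 applies: 11 + 2 = 13.
S3 applies (level before this adjustment is 13 < 18, so +1): 13 + 1 = 14.
S5 applies: 14 + 3 = 17.
Final offense level: 17.
Criminal history: 8 prior points → Category Low (6-10).
Level 17 falls in the 13-18 band.
Grid: Level 13-18 × Category Low = 1290-1590 days.
Probation check: level 17 > 12 and category Low ≤ Moderate → not eligible.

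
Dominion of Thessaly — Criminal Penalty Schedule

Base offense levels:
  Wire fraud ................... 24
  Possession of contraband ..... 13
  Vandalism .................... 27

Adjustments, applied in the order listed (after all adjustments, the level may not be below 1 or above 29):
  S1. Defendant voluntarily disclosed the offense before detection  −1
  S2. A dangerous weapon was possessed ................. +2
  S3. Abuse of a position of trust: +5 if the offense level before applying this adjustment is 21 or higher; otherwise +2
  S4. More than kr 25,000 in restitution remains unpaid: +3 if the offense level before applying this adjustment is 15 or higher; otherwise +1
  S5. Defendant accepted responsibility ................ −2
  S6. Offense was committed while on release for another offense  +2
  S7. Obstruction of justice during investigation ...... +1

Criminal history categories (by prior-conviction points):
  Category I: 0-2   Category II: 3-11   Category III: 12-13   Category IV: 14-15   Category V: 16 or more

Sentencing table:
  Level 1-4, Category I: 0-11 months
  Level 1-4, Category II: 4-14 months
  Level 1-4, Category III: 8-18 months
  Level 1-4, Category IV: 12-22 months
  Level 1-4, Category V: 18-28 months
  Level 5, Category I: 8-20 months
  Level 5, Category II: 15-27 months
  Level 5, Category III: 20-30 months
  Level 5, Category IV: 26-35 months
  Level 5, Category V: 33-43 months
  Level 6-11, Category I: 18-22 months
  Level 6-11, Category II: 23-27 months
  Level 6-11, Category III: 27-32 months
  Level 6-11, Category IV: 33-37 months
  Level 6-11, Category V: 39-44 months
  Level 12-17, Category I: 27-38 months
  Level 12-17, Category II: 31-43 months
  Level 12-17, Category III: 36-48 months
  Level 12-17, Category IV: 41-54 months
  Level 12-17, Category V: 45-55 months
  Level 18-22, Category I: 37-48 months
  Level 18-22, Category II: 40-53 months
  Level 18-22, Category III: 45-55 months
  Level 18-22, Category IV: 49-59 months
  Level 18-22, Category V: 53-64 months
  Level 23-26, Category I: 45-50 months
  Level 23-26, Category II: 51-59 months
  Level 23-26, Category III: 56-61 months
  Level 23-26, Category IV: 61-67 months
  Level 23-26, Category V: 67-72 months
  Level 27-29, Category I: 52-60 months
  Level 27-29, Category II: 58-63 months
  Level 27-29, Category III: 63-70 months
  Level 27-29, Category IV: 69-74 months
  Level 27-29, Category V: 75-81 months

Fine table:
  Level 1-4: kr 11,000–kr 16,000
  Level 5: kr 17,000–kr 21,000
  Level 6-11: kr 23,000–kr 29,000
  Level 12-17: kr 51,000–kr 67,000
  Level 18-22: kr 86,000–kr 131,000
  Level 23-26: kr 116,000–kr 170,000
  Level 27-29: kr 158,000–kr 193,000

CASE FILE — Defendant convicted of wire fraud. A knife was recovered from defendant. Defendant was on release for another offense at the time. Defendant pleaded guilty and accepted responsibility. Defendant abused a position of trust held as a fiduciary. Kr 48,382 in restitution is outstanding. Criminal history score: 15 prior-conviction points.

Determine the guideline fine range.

Base offense level for wire fraud: 24.
S2 applies: 24 + 2 = 26.
S3 applies (level before this adjustment is 26 ≥ 21, so +5): 26 + 5 = 31.
S4 applies (level before this adjustment is 31 ≥ 15, so +3): 31 + 3 = 34.
S5 applies: 34 − 2 = 32.
S6 applies: 32 + 2 = 34.
Level 34 exceeds the maximum of 29; capped at 29.
Final offense level: 29.
Level 29 falls in the 27-29 band.
Fine table: Level 27-29 → kr 158,000–kr 193,000.

kr 158,000–kr 193,000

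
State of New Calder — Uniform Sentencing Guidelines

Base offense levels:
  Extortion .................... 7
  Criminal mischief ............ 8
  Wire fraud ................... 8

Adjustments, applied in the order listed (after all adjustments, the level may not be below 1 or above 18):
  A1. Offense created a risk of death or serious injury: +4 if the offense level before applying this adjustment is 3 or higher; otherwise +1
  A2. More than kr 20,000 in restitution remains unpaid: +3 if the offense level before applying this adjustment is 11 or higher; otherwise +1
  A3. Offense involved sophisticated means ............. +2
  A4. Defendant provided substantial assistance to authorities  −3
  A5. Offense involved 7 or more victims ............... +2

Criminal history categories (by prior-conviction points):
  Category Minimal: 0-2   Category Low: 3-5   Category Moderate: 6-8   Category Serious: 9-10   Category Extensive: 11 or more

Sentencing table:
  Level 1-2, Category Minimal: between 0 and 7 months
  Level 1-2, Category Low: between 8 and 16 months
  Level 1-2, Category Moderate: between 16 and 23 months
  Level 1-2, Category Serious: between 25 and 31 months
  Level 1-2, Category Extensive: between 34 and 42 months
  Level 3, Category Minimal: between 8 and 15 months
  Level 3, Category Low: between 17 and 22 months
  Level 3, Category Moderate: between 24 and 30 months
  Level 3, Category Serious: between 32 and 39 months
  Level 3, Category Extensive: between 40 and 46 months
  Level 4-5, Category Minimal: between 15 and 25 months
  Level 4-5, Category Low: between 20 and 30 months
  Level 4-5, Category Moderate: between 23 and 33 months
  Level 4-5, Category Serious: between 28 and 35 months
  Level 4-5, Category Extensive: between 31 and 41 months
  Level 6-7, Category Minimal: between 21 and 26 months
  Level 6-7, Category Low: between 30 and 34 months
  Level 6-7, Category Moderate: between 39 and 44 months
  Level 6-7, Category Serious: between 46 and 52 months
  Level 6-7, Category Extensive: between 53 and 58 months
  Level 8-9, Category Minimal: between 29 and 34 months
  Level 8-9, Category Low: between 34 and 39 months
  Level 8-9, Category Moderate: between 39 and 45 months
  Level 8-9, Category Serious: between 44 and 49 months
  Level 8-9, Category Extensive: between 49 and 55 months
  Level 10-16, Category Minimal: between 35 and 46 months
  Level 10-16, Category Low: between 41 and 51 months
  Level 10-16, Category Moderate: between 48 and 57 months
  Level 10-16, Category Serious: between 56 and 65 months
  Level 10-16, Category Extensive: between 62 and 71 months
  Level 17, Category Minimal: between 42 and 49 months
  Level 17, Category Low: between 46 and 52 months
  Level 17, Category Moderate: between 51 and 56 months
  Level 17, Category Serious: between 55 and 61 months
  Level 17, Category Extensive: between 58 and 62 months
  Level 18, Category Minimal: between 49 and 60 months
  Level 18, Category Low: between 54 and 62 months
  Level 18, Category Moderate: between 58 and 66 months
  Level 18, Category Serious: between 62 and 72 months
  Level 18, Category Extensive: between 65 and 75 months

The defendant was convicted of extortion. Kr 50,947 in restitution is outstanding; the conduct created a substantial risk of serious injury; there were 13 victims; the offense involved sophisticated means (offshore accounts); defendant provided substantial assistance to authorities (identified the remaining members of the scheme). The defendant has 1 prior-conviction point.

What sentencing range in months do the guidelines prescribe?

Base offense level for extortion: 7.
A1 applies (level before this adjustment is 7 ≥ 3, so +4): 7 + 4 = 11.
A2 applies (level before this adjustment is 11 ≥ 11, so +3): 11 + 3 = 14.
A3 applies: 14 + 2 = 16.
A4 applies: 16 − 3 = 13.
A5 applies: 13 + 2 = 15.
Final offense level: 15.
Criminal history: 1 prior point → Category Minimal (0-2).
Level 15 falls in the 10-16 band.
Grid: Level 10-16 × Category Minimal = 35-46 months.

35-46 months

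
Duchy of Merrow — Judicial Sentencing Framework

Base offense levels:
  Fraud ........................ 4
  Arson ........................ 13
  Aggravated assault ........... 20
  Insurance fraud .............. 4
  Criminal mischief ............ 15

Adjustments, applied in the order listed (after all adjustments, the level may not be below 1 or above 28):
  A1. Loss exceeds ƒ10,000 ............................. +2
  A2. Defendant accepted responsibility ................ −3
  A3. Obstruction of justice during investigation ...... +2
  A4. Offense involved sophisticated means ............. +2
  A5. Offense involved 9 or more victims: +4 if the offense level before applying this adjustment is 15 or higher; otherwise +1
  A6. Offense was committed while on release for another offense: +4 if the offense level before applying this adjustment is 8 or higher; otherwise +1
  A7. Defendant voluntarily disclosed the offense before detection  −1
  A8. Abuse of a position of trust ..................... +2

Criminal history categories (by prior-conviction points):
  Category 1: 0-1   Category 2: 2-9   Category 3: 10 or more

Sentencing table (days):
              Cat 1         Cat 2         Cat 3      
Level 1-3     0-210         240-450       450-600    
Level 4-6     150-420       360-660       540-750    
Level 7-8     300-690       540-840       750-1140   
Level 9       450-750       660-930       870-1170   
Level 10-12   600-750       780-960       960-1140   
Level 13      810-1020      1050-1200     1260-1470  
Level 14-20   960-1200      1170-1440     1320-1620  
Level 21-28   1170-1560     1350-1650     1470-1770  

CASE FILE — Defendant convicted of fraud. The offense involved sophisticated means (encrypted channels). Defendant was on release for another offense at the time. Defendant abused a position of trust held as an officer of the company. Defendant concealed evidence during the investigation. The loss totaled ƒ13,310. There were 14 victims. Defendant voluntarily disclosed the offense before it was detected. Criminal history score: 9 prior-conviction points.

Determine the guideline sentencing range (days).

1170-1440 days

Base offense level for fraud: 4.
A1 applies: 4 + 2 = 6.
A3 applies: 6 + 2 = 8.
A4 applies: 8 + 2 = 10.
A5 applies (level before this adjustment is 10 < 15, so +1): 10 + 1 = 11.
A6 applies (level before this adjustment is 11 ≥ 8, so +4): 11 + 4 = 15.
A7 applies: 15 − 1 = 14.
A8 applies: 14 + 2 = 16.
Final offense level: 16.
Criminal history: 9 prior points → Category 2 (2-9).
Level 16 falls in the 14-20 band.
Grid: Level 14-20 × Category 2 = 1170-1440 days.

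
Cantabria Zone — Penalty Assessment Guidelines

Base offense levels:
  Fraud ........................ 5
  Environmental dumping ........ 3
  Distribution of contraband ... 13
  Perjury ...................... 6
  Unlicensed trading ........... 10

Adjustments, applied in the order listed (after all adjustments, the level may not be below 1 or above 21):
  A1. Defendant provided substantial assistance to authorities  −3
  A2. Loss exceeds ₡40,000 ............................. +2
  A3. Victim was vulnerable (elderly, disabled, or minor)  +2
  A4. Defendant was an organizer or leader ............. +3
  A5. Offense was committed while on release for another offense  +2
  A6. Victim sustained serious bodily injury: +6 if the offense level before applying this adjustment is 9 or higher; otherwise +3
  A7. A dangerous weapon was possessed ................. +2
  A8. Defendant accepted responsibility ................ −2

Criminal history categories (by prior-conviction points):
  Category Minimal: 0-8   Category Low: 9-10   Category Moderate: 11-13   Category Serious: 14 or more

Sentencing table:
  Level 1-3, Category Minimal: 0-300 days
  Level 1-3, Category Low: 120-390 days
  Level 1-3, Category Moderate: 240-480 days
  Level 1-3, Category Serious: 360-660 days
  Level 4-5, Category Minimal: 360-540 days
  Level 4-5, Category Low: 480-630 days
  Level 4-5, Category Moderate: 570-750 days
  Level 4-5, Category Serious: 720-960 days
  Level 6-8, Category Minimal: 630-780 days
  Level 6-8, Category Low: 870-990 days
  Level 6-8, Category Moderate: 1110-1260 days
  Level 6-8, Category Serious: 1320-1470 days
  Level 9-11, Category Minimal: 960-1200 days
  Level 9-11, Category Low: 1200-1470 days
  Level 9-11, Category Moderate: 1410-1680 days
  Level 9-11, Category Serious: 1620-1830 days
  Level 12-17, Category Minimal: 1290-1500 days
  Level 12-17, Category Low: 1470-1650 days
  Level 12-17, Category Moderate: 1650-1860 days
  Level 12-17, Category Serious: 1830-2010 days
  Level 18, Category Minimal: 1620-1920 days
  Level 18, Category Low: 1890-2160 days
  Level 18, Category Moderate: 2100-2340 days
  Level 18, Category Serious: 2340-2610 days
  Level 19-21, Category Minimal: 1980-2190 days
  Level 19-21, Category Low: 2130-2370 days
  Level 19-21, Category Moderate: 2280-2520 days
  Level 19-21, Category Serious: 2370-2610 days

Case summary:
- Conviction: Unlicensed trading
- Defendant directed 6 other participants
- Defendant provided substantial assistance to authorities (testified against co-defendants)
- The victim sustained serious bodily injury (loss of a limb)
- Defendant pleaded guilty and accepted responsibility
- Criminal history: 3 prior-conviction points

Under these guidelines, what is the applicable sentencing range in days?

Base offense level for unlicensed trading: 10.
A1 applies: 10 − 3 = 7.
A2 does not apply.
A4 applies: 7 + 3 = 10.
A5 does not apply.
A6 applies (level before this adjustment is 10 ≥ 9, so +6): 10 + 6 = 16.
A7 does not apply.
A8 applies: 16 − 2 = 14.
Final offense level: 14.
Criminal history: 3 prior points → Category Minimal (0-8).
Level 14 falls in the 12-17 band.
Grid: Level 12-17 × Category Minimal = 1290-1500 days.

1290-1500 days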